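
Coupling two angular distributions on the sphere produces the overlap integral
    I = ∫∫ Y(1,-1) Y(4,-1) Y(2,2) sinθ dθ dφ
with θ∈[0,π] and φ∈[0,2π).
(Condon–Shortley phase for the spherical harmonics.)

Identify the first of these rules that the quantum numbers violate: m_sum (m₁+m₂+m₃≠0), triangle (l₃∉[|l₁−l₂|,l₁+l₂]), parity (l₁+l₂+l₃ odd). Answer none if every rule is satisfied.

m₁+m₂+m₃ = -1 − 1 + 2 = 0  ✓
triangle: |1−4|=3 ≤ l₃=2 ≤ 1+4=5  ✗
parity: l₁+l₂+l₃ = 7 is odd

triangle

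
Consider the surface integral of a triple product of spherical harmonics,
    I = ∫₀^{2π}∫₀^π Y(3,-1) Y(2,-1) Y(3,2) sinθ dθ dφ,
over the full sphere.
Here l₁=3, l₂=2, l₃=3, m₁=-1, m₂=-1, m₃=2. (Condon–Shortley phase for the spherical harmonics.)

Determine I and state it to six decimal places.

m-sum 0 ✓  L=8 even ✓  1≤3≤5 ✓
Π(2lᵢ+1) = 7×5×7 = 245
triangle coeff Δ(3,2,3) = 1/3780
Σ_t [0,2]: t=0:+1/24 t=1:−1/4 t=2:+1/24 = -1/6
(3j)²=4/105 [(3 2 3; 0 0 0)], sign=+1
Σ_t [0,1]: t=0:+1/48 t=1:−1/12 = -1/16
(3j)²=1/28 [(3 2 3; -1 -1 2)], sign=+1
⇒ 4πI² = 1/3
I = (+1)√(1/3/(4π)) = 0.16286750

0.162868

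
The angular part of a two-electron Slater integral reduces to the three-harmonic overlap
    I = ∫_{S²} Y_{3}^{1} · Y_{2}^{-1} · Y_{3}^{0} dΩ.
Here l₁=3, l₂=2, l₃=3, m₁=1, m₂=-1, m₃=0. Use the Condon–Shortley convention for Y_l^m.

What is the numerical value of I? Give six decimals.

-0.059471

Rules hold: Σm=0, L=8 even, 1≤3≤5.
N = 7·5·7 = 245
Δ = 2!·4!·2!/9! = 1/3780
Racah Σ t=0..2: t=0:+1/24 t=1:−1/4 t=2:+1/24 = -1/6
⇒ 3j(3 2 3; 0 0 0)² = 4/105, sgn +1
Racah Σ t=0..1: t=0:+1/8 t=1:−1/12 = 1/24
⇒ 3j(3 2 3; 1 -1 0)² = 1/210, sgn -1
4πI² = N·(3j₀)²·(3jₘ)² = 2/45
I = -1·√(0.0444444/4π) = -0.05947080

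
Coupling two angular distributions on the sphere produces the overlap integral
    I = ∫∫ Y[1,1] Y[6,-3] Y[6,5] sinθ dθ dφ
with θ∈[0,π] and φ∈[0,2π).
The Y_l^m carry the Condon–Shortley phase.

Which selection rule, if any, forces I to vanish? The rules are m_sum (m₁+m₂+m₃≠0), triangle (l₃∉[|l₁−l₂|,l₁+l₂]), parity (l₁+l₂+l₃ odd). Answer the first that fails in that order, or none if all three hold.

m_sum

Σmᵢ = 3  ✗
l₃∈[|l₁−l₂|,l₁+l₂]=[5,7], have l₃=6
Σlᵢ = 13 ⇒ odd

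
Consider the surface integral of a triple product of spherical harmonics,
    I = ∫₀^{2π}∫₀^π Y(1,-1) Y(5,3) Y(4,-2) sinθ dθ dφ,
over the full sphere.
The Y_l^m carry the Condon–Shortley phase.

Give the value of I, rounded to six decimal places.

Checks pass: Σm=0; 10 even; l₃=4∈[4,6].
(2·1+1)(2·5+1)(2·4+1) = 297
Δ: 2! 0! 8! / 11! → 1/495
sum: t=1:−1/576 = -1/576
3j²(1 5 4; 0 0 0) = Δ·Π!·Σ² = 5/99  (sign -1)
sum: t=2:+1/2880 = 1/2880
3j²(1 5 4; -1 3 -2) = Δ·Π!·Σ² = 28/495  (sign +1)
combine: 4πI² = 297·5/99·28/495 = 28/33
take √, sign -1: I = -0.25984664

-0.259847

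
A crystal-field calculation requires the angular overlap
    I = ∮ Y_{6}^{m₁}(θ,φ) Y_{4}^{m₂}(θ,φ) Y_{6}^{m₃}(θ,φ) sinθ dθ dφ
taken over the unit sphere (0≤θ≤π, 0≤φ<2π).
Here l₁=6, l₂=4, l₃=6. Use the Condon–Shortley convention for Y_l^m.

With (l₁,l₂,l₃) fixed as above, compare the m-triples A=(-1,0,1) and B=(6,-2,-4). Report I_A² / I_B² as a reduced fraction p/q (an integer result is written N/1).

4096/13365

Same 6,4,6: normalisation and zero-m 3j drop out of the ratio.
A: Δ: 4! 8! 4! / 17! → 1/15315300; sum: t=0:+1/2903040 t=1:−1/51840 t=2:+1/11520 t=3:−1/20736 t=4:+1/414720 = 1/45360; 3j²(6 4 6; -1 0 1) = Δ·Π!·Σ² = 1024/153153  (sign -1)
B: Δ: 4! 8! 4! / 17! → 1/15315300; sum: t=0:+1/3870720 = 1/3870720; 3j²(6 4 6; 6 -2 -4) = Δ·Π!·Σ² = 135/6188  (sign +1)
I_A²/I_B² = (1024/153153)/(135/6188) = 4096/13365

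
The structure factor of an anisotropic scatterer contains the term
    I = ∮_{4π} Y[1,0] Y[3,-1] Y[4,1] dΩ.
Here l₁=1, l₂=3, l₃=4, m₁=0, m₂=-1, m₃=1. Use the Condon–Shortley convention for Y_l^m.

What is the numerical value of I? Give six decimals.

Rules hold: Σm=0, L=8 even, 2≤4≤4.
N = 3·7·9 = 189
Δ = 0!·2!·6!/9! = 1/252
Racah Σ t=0..0: t=0:+1/36 = 1/36
⇒ 3j(1 3 4; 0 0 0)² = 4/63, sgn +1
Racah Σ t=0..0: t=0:+1/48 = 1/48
⇒ 3j(1 3 4; 0 -1 1)² = 5/84, sgn -1
4πI² = N·(3j₀)²·(3jₘ)² = 5/7
I = -1·√(0.714286/4π) = -0.23841361

-0.238414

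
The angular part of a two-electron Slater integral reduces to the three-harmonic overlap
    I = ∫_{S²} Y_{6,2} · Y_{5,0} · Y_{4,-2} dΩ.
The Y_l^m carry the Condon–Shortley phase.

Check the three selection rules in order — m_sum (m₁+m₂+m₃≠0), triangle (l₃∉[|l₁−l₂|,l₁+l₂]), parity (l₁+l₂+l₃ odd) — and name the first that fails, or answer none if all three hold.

azimuthal sum: 2 + 0 − 2 = 0  ✓
1 ≤ 4 ≤ 11 (triangle on l)  ✓
L = 6 + 5 + 4 = 15 (odd)  ✗

parity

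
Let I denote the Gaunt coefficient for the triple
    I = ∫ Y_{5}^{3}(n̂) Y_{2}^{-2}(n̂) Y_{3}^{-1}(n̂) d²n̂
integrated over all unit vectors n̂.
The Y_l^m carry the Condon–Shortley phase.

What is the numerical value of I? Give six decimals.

-0.200476

Checks pass: Σm=0; 10 even; l₃=3∈[3,7].
(2·5+1)(2·2+1)(2·3+1) = 385
Δ: 4! 6! 0! / 11! → 1/2310
sum: t=2:+1/144 = 1/144
3j²(5 2 3; 0 0 0) = Δ·Π!·Σ² = 10/231  (sign -1)
sum: t=0:+1/1152 = 1/1152
3j²(5 2 3; 3 -2 -1) = Δ·Π!·Σ² = 1/33  (sign +1)
combine: 4πI² = 385·10/231·1/33 = 50/99
take √, sign -1: I = -0.20047604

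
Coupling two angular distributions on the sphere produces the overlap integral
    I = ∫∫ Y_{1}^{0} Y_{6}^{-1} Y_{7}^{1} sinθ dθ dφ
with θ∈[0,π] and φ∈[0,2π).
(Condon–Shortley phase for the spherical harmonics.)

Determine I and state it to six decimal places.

-0.242415

Rules hold: Σm=0, L=14 even, 5≤7≤7.
N = 3·13·15 = 585
Δ = 0!·2!·12!/15! = 1/1365
Racah Σ t=0..0: t=0:+1/518400 = 1/518400
⇒ 3j(1 6 7; 0 0 0)² = 7/195, sgn -1
Racah Σ t=0..0: t=0:+1/604800 = 1/604800
⇒ 3j(1 6 7; 0 -1 1)² = 16/455, sgn +1
4πI² = N·(3j₀)²·(3jₘ)² = 48/65
I = -1·√(0.738462/4π) = -0.24241473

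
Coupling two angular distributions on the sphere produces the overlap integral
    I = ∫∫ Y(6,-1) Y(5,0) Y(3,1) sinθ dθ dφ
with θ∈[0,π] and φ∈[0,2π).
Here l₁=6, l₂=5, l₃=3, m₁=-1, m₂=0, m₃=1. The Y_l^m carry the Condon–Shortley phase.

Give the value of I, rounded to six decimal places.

-0.077843

Checks pass: Σm=0; 14 even; l₃=3∈[1,11].
(2·6+1)(2·5+1)(2·3+1) = 1001
Δ: 8! 4! 2! / 15! → 1/675675
sum: t=3:−1/8640 t=4:+1/2304 t=5:−1/8640 = 7/34560
3j²(6 5 3; 0 0 0) = Δ·Π!·Σ² = 7/429  (sign -1)
sum: t=3:−1/34560 t=4:+1/3456 t=5:−1/5760 = 1/11520
3j²(6 5 3; -1 0 1) = Δ·Π!·Σ² = 2/429  (sign +1)
combine: 4πI² = 1001·7/429·2/429 = 98/1287
take √, sign -1: I = -0.07784287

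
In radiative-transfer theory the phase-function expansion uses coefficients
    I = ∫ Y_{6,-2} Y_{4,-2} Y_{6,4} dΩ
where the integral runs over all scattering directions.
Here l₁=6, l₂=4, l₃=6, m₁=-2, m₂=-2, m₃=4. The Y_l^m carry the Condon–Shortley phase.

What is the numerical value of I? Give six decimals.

Checks pass: Σm=0; 16 even; l₃=6∈[2,10].
(2·6+1)(2·4+1)(2·6+1) = 1521
Δ: 4! 8! 4! / 17! → 1/15315300
sum: t=0:+1/829440 t=1:−1/25920 t=2:+1/9216 t=3:−1/25920 t=4:+1/829440 = 7/207360
3j²(6 4 6; 0 0 0) = Δ·Π!·Σ² = 28/2431  (sign +1)
sum: t=0:+1/3870720 t=1:−1/181440 t=2:+1/138240 = 23/11612160
3j²(6 4 6; -2 -2 4) = Δ·Π!·Σ² = 529/204204  (sign +1)
combine: 4πI² = 1521·28/2431·529/204204 = 1587/34969
take √, sign +1: I = 0.06009550

0.060095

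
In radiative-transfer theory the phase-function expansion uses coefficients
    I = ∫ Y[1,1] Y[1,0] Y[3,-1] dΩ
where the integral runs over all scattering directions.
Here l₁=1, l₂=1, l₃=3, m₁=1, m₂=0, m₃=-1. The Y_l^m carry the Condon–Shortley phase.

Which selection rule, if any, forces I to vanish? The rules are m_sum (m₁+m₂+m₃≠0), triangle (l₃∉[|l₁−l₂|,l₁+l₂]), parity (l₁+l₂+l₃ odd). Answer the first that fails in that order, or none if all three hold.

m₁+m₂+m₃ = 1 + 0 − 1 = 0  ✓
triangle: |1−1|=0 ≤ l₃=3 ≤ 1+1=2  ✗
parity: l₁+l₂+l₃ = 5 is odd

triangle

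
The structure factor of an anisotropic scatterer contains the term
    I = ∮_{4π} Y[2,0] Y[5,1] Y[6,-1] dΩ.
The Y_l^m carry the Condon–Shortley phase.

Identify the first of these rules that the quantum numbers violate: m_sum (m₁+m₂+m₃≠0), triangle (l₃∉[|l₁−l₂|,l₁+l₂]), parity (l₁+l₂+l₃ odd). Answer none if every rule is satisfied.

azimuthal sum: 0 + 1 − 1 = 0  ✓
3 ≤ 6 ≤ 7 (triangle on l)  ✓
L = 2 + 5 + 6 = 13 (odd)  ✗

parity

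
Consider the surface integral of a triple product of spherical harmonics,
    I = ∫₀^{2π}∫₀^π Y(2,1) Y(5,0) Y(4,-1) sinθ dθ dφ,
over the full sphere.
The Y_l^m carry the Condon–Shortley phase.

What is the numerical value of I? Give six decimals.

l₁+l₂+l₃=11 is odd: 3j(l;000)=0 ⇒ I=0

0.000000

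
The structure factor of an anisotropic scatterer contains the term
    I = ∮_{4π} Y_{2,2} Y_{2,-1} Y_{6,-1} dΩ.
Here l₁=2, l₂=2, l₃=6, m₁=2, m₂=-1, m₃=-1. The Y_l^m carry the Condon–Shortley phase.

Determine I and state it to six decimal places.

l₃=6 ∉ [0,4] — triangle fails ⇒ I = 0

0.000000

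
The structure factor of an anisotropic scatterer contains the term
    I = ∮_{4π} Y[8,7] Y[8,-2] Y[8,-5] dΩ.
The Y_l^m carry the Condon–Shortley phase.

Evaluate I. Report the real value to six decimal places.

Rules hold: Σm=0, L=24 even, 0≤8≤16.
N = 17·17·17 = 4913
Δ = 8!·8!·8!/25! = 1/236637794250
Racah Σ t=0..8: t=0:+1/65548320768000 t=1:−1/128024064000 t=2:+1/2985984000 t=3:−1/373248000 t=4:+1/191102976 t=5:−1/373248000 t=6:+1/2985984000 t=7:−1/128024064000 t=8:+1/65548320768000 = 11/20808990720
⇒ 3j(8 8 8; 0 0 0)² = 490/96577, sgn +1
Racah Σ t=0..1: t=0:+1/292626432000 t=1:−1/146313216000 = -1/292626432000
⇒ 3j(8 8 8; 7 -2 -5)² = 234/37145, sgn +1
4πI² = N·(3j₀)²·(3jₘ)² = 29988/190969
I = +1·√(0.157031/4π) = 0.11178599

0.111786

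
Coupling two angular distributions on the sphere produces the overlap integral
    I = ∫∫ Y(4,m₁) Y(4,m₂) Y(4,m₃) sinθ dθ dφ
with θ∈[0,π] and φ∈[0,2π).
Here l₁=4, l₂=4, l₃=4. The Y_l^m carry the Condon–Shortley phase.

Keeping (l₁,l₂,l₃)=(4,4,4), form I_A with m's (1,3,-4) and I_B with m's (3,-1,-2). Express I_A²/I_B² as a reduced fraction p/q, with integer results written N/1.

Same 4,4,4: normalisation and zero-m 3j drop out of the ratio.
A: Δ: 4! 4! 4! / 13! → 1/450450; sum: t=3:−1/3456 = -1/3456; 3j²(4 4 4; 1 3 -4) = Δ·Π!·Σ² = 35/1287  (sign -1)
B: Δ: 4! 4! 4! / 13! → 1/450450; sum: t=0:+1/864 t=1:−1/576 = -1/1728; 3j²(4 4 4; 3 -1 -2) = Δ·Π!·Σ² = 5/1287  (sign -1)
I_A²/I_B² = (35/1287)/(5/1287) = 7/1

7/1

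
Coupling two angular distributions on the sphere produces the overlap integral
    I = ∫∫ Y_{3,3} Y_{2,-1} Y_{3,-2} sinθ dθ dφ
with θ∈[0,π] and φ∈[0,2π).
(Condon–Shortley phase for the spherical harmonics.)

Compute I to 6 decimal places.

-0.210261

Rules hold: Σm=0, L=8 even, 1≤3≤5.
N = 7·5·7 = 245
Δ = 2!·4!·2!/9! = 1/3780
Racah Σ t=0..2: t=0:+1/24 t=1:−1/4 t=2:+1/24 = -1/6
⇒ 3j(3 2 3; 0 0 0)² = 4/105, sgn +1
Racah Σ t=0..0: t=0:+1/48 = 1/48
⇒ 3j(3 2 3; 3 -1 -2)² = 5/84, sgn -1
4πI² = N·(3j₀)²·(3jₘ)² = 5/9
I = -1·√(0.555556/4π) = -0.21026104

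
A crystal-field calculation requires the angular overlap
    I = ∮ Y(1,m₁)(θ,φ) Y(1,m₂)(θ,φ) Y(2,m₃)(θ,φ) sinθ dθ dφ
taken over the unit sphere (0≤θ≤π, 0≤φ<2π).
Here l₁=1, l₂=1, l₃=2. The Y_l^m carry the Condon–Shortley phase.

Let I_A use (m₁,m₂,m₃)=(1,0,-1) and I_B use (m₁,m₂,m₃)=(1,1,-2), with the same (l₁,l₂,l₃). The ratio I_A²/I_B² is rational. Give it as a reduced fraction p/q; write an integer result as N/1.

Shared (l₁,l₂,l₃)=(1,1,2): N and (l;000)² cancel in I_A²/I_B².
A: Δ = 0!·2!·2!/5! = 1/30; Racah Σ t=0..0: t=0:+1/2 = 1/2; ⇒ 3j(1 1 2; 1 0 -1)² = 1/10, sgn -1
B: Δ = 0!·2!·2!/5! = 1/30; Racah Σ t=0..0: t=0:+1/4 = 1/4; ⇒ 3j(1 1 2; 1 1 -2)² = 1/5, sgn +1
I_A²/I_B² = (1/10)/(1/5) = 1/2

1/2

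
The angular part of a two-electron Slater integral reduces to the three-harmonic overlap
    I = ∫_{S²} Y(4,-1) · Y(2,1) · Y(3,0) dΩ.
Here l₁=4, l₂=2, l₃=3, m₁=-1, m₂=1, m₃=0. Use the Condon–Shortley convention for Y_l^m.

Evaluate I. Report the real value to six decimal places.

0.000000

L=9 odd ⇒ parity kills the (l;000) factor ⇒ I = 0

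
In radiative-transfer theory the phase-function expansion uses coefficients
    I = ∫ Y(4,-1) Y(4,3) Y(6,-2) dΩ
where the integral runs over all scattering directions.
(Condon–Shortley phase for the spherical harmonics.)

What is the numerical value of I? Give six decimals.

Checks pass: Σm=0; 14 even; l₃=6∈[0,8].
(2·4+1)(2·4+1)(2·6+1) = 1053
Δ: 2! 6! 6! / 15! → 1/1261260
sum: t=0:+1/4608 t=1:−1/1296 t=2:+1/4608 = -7/20736
3j²(4 4 6; 0 0 0) = Δ·Π!·Σ² = 20/1287  (sign -1)
sum: t=1:−1/34560 t=2:+1/8640 = 1/11520
3j²(4 4 6; -1 3 -2) = Δ·Π!·Σ² = 3/143  (sign +1)
combine: 4πI² = 1053·20/1287·3/143 = 540/1573
take √, sign -1: I = -0.16528277

-0.165283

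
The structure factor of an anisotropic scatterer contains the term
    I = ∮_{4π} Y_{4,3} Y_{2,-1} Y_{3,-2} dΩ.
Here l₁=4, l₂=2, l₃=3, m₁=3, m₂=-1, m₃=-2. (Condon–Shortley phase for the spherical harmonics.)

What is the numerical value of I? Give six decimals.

L=9 odd ⇒ parity kills the (l;000) factor ⇒ I = 0

0.000000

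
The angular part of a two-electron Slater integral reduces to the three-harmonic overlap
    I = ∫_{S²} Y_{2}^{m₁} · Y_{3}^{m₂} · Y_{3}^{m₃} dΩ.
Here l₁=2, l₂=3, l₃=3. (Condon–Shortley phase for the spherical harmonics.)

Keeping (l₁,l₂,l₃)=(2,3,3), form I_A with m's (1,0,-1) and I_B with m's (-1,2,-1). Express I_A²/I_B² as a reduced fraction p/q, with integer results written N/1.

Same 2,3,3: normalisation and zero-m 3j drop out of the ratio.
A: Δ: 2! 2! 4! / 9! → 1/3780; sum: t=0:+1/12 t=1:−1/8 = -1/24; 3j²(2 3 3; 1 0 -1) = Δ·Π!·Σ² = 1/210  (sign -1)
B: Δ: 2! 2! 4! / 9! → 1/3780; sum: t=1:−1/48 t=2:+1/12 = 1/16; 3j²(2 3 3; -1 2 -1) = Δ·Π!·Σ² = 1/28  (sign +1)
I_A²/I_B² = (1/210)/(1/28) = 2/15

2/15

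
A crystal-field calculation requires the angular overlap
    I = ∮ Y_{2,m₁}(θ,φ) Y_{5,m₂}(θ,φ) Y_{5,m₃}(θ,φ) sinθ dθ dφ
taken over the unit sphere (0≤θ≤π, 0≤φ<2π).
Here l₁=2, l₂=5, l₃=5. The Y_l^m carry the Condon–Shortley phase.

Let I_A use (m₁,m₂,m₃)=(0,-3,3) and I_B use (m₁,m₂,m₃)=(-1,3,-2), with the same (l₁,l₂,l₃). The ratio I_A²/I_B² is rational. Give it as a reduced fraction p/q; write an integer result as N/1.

1/100

Same 2,5,5: normalisation and zero-m 3j drop out of the ratio.
A: Δ: 2! 2! 8! / 13! → 1/38610; sum: t=0:+1/5760 t=1:−1/5040 t=2:+1/161280 = -1/53760; 3j²(2 5 5; 0 -3 3) = Δ·Π!·Σ² = 1/4290  (sign -1)
B: Δ: 2! 2! 8! / 13! → 1/38610; sum: t=1:−1/10080 t=2:+1/2880 = 1/4032; 3j²(2 5 5; -1 3 -2) = Δ·Π!·Σ² = 10/429  (sign -1)
I_A²/I_B² = (1/4290)/(10/429) = 1/100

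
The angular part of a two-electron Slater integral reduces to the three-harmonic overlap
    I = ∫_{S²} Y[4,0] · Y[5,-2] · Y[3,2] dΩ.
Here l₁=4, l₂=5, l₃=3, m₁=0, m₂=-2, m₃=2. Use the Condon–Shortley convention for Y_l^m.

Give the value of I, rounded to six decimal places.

Rules hold: Σm=0, L=12 even, 1≤3≤9.
N = 9·11·7 = 693
Δ = 6!·2!·4!/13! = 1/180180
Racah Σ t=2..4: t=2:+1/576 t=3:−1/144 t=4:+1/576 = -1/288
⇒ 3j(4 5 3; 0 0 0)² = 20/1001, sgn +1
Racah Σ t=2..3: t=2:+1/576 t=3:−1/864 = 1/1728
⇒ 3j(4 5 3; 0 -2 2)² = 5/1287, sgn -1
4πI² = N·(3j₀)²·(3jₘ)² = 100/1859
I = -1·√(0.0537924/4π) = -0.06542675

-0.065427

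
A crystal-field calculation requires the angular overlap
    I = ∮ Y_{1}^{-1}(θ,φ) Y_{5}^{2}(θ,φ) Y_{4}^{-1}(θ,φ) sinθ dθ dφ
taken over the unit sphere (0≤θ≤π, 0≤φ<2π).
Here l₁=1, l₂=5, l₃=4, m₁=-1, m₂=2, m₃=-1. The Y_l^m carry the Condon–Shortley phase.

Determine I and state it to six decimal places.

0.225034

Rules hold: Σm=0, L=10 even, 4≤4≤6.
N = 3·11·9 = 297
Δ = 2!·0!·8!/11! = 1/495
Racah Σ t=1..1: t=1:−1/576 = -1/576
⇒ 3j(1 5 4; 0 0 0)² = 5/99, sgn -1
Racah Σ t=2..2: t=2:+1/1440 = 1/1440
⇒ 3j(1 5 4; -1 2 -1)² = 7/165, sgn -1
4πI² = N·(3j₀)²·(3jₘ)² = 7/11
I = +1·√(0.636364/4π) = 0.22503380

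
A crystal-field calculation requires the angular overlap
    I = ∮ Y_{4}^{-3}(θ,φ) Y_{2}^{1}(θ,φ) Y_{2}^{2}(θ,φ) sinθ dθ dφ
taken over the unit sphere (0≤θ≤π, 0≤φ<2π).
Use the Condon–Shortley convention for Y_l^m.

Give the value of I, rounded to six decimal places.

-0.238414

Checks pass: Σm=0; 8 even; l₃=2∈[2,6].
(2·4+1)(2·2+1)(2·2+1) = 225
Δ: 4! 4! 0! / 9! → 1/630
sum: t=2:+1/16 = 1/16
3j²(4 2 2; 0 0 0) = Δ·Π!·Σ² = 2/35  (sign +1)
sum: t=3:−1/144 = -1/144
3j²(4 2 2; -3 1 2) = Δ·Π!·Σ² = 1/18  (sign -1)
combine: 4πI² = 225·2/35·1/18 = 5/7
take √, sign -1: I = -0.23841361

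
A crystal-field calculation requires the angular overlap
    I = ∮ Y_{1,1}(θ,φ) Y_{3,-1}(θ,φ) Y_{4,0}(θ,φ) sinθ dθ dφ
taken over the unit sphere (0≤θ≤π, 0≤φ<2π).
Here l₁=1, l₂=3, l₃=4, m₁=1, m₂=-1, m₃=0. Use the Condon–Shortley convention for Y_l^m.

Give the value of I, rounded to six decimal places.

Checks pass: Σm=0; 8 even; l₃=4∈[2,4].
(2·1+1)(2·3+1)(2·4+1) = 189
Δ: 0! 2! 6! / 9! → 1/252
sum: t=0:+1/36 = 1/36
3j²(1 3 4; 0 0 0) = Δ·Π!·Σ² = 4/63  (sign +1)
sum: t=0:+1/96 = 1/96
3j²(1 3 4; 1 -1 0) = Δ·Π!·Σ² = 1/42  (sign +1)
combine: 4πI² = 189·4/63·1/42 = 2/7
take √, sign +1: I = 0.15078601

0.150786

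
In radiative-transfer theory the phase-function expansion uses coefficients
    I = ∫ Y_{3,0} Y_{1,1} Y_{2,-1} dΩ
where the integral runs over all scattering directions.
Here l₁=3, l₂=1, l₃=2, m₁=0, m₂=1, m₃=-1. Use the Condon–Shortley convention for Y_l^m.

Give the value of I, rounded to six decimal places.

0.143048

m-sum 0 ✓  L=6 even ✓  2≤2≤4 ✓
Π(2lᵢ+1) = 7×3×5 = 105
triangle coeff Δ(3,1,2) = 1/105
Σ_t [1,1]: t=1:−1/4 = -1/4
(3j)²=3/35 [(3 1 2; 0 0 0)], sign=-1
Σ_t [2,2]: t=2:+1/12 = 1/12
(3j)²=1/35 [(3 1 2; 0 1 -1)], sign=-1
⇒ 4πI² = 9/35
I = (+1)√(9/35/(4π)) = 0.14304817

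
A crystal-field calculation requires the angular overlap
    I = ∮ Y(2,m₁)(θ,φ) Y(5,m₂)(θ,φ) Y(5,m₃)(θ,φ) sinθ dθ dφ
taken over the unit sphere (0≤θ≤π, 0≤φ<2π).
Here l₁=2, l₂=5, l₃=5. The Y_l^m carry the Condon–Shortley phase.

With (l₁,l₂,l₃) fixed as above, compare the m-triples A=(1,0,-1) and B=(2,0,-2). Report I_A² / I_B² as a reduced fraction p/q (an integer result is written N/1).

1/28

l's match ⇒ only the (l;m) 3-j factors differ between A and B.
A: triangle coeff Δ(2,5,5) = 1/38610; Σ_t [0,1]: t=0:+1/1440 t=1:−1/1152 = -1/5760; (3j)²=1/858 [(2 5 5; 1 0 -1)], sign=-1
B: triangle coeff Δ(2,5,5) = 1/38610; Σ_t [0,0]: t=0:+1/2880 = 1/2880; (3j)²=14/429 [(2 5 5; 2 0 -2)], sign=-1
I_A²/I_B² = (1/858)/(14/429) = 1/28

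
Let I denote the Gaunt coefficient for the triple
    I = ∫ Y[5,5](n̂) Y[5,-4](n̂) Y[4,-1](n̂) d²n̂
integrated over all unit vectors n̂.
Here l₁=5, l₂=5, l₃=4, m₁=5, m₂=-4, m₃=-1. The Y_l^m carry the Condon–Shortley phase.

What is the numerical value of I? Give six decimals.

m-sum 0 ✓  L=14 even ✓  0≤4≤10 ✓
Π(2lᵢ+1) = 11×11×9 = 1089
triangle coeff Δ(5,5,4) = 1/3153150
Σ_t [1,5]: t=1:−1/69120 t=2:+1/1728 t=3:−1/576 t=4:+1/1728 t=5:−1/69120 = -7/11520
(3j)²=2/143 [(5 5 4; 0 0 0)], sign=-1
Σ_t [0,0]: t=0:+1/103680 = 1/103680
(3j)²=4/143 [(5 5 4; 5 -4 -1)], sign=-1
⇒ 4πI² = 72/169
I = (+1)√(72/169/(4π)) = 0.18412721

0.184127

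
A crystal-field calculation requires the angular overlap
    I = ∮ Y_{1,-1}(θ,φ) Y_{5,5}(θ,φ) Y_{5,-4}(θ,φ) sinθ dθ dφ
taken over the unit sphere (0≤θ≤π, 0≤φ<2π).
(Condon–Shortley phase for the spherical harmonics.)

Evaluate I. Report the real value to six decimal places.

0.000000

L=11 odd ⇒ parity kills the (l;000) factor ⇒ I = 0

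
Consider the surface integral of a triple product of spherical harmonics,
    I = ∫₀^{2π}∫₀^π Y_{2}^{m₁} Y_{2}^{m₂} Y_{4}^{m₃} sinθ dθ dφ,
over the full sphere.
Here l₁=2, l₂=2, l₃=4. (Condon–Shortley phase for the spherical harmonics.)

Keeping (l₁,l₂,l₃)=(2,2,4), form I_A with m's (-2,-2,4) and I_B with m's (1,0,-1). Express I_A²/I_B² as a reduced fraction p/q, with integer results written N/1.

7/3

Same 2,2,4: normalisation and zero-m 3j drop out of the ratio.
A: Δ: 0! 4! 4! / 9! → 1/630; sum: t=0:+1/576 = 1/576; 3j²(2 2 4; -2 -2 4) = Δ·Π!·Σ² = 1/9  (sign +1)
B: Δ: 0! 4! 4! / 9! → 1/630; sum: t=0:+1/24 = 1/24; 3j²(2 2 4; 1 0 -1) = Δ·Π!·Σ² = 1/21  (sign -1)
I_A²/I_B² = (1/9)/(1/21) = 7/3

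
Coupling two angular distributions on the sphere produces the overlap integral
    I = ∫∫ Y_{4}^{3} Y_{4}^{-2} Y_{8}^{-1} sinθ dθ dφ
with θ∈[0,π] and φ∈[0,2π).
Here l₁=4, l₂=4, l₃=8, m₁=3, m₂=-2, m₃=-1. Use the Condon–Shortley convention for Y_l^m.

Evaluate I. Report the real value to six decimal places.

Rules hold: Σm=0, L=16 even, 0≤8≤8.
N = 9·9·17 = 1377
Δ = 0!·8!·8!/17! = 1/218790
Racah Σ t=0..0: t=0:+1/331776 = 1/331776
⇒ 3j(4 4 8; 0 0 0)² = 490/21879, sgn +1
Racah Σ t=0..0: t=0:+1/7257600 = 1/7257600
⇒ 3j(4 4 8; 3 -2 -1)² = 14/12155, sgn -1
4πI² = N·(3j₀)²·(3jₘ)² = 12348/347633
I = -1·√(0.0355202/4π) = -0.05316586

-0.053166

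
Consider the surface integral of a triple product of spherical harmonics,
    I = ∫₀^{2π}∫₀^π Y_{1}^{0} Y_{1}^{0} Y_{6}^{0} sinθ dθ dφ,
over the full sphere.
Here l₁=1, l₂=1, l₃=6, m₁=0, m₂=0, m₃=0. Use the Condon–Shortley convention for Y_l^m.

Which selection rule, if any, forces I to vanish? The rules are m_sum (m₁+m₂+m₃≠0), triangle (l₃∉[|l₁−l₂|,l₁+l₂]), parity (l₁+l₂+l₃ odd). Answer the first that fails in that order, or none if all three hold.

azimuthal sum: 0 + 0 + 0 = 0  ✓
0 ≤ 6 ≤ 2 (triangle on l)  ✗
L = 1 + 1 + 6 = 8 (even)

triangle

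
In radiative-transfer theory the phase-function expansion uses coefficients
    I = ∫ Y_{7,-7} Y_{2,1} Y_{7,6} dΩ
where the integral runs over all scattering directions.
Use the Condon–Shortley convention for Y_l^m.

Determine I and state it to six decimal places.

Rules hold: Σm=0, L=16 even, 5≤7≤9.
N = 15·5·15 = 1125
Δ = 2!·12!·2!/17! = 1/185640
Racah Σ t=0..2: t=0:+1/2419200 t=1:−1/518400 t=2:+1/2419200 = -1/907200
⇒ 3j(7 2 7; 0 0 0)² = 56/3315, sgn +1
Racah Σ t=2..2: t=2:+1/958003200 = 1/958003200
⇒ 3j(7 2 7; -7 1 6)² = 13/680, sgn -1
4πI² = N·(3j₀)²·(3jₘ)² = 105/289
I = -1·√(0.363322/4π) = -0.17003597

-0.170036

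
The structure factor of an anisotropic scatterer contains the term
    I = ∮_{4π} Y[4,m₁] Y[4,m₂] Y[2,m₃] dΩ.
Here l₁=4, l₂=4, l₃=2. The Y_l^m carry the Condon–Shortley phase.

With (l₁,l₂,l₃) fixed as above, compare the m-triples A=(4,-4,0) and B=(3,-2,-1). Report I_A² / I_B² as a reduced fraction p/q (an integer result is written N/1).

Shared (l₁,l₂,l₃)=(4,4,2): N and (l;000)² cancel in I_A²/I_B².
A: Δ = 6!·2!·2!/11! = 1/13860; Racah Σ t=0..0: t=0:+1/2880 = 1/2880; ⇒ 3j(4 4 2; 4 -4 0)² = 28/495, sgn +1
B: Δ = 6!·2!·2!/11! = 1/13860; Racah Σ t=0..1: t=0:+1/1440 t=1:−1/240 = -1/288; ⇒ 3j(4 4 2; 3 -2 -1)² = 5/132, sgn +1
I_A²/I_B² = (28/495)/(5/132) = 112/75

112/75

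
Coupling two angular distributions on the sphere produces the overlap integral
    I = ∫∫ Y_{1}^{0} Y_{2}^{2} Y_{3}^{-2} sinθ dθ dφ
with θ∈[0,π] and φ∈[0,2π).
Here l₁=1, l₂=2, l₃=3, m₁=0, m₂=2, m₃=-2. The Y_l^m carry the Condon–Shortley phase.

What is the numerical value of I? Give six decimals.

0.184674

Checks pass: Σm=0; 6 even; l₃=3∈[1,3].
(2·1+1)(2·2+1)(2·3+1) = 105
Δ: 0! 2! 4! / 7! → 1/105
sum: t=0:+1/4 = 1/4
3j²(1 2 3; 0 0 0) = Δ·Π!·Σ² = 3/35  (sign -1)
sum: t=0:+1/24 = 1/24
3j²(1 2 3; 0 2 -2) = Δ·Π!·Σ² = 1/21  (sign -1)
combine: 4πI² = 105·3/35·1/21 = 3/7
take √, sign +1: I = 0.18467439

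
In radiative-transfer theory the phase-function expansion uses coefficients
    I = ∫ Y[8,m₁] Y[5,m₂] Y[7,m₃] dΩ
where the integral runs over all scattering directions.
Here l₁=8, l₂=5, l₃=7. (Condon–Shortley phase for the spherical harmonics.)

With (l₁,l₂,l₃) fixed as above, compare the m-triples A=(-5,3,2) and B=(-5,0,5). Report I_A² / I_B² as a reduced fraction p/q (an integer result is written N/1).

14/55

Shared (l₁,l₂,l₃)=(8,5,7): N and (l;000)² cancel in I_A²/I_B².
A: Δ = 6!·10!·4!/21! = 1/814773960; Racah Σ t=4..6: t=4:+1/418037760 t=5:−1/58060800 t=6:+1/87091200 = -1/298598400; ⇒ 3j(8 5 7; -5 3 2)² = 7/3876, sgn +1
B: Δ = 6!·10!·4!/21! = 1/814773960; Racah Σ t=3..5: t=3:−1/522547200 t=4:+1/104509440 t=5:−1/232243200 = 1/298598400; ⇒ 3j(8 5 7; -5 0 5)² = 55/7752, sgn +1
I_A²/I_B² = (7/3876)/(55/7752) = 14/55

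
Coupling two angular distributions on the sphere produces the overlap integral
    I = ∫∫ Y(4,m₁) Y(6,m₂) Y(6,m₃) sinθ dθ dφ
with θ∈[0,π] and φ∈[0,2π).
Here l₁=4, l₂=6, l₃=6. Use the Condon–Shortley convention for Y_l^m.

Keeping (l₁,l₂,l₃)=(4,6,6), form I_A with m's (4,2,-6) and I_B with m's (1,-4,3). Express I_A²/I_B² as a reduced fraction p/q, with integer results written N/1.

11/21

Shared (l₁,l₂,l₃)=(4,6,6): N and (l;000)² cancel in I_A²/I_B².
A: Δ = 4!·4!·8!/17! = 1/15315300; Racah Σ t=0..0: t=0:+1/23224320 = 1/23224320; ⇒ 3j(4 6 6; 4 2 -6)² = 1/442, sgn +1
B: Δ = 4!·4!·8!/17! = 1/15315300; Racah Σ t=0..2: t=0:+1/207360 t=1:−1/120960 t=2:+1/967680 = -1/414720; ⇒ 3j(4 6 6; 1 -4 3)² = 21/4862, sgn +1
I_A²/I_B² = (1/442)/(21/4862) = 11/21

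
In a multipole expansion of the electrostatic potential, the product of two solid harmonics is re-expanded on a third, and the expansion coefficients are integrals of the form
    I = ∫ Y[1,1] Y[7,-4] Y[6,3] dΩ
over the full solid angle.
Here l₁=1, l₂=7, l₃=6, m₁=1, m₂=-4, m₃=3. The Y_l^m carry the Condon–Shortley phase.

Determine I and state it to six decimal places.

Rules hold: Σm=0, L=14 even, 6≤6≤8.
N = 3·15·13 = 585
Δ = 2!·0!·12!/15! = 1/1365
Racah Σ t=1..1: t=1:−1/518400 = -1/518400
⇒ 3j(1 7 6; 0 0 0)² = 7/195, sgn -1
Racah Σ t=0..0: t=0:+1/4354560 = 1/4354560
⇒ 3j(1 7 6; 1 -4 3)² = 11/273, sgn -1
4πI² = N·(3j₀)²·(3jₘ)² = 11/13
I = +1·√(0.846154/4π) = 0.25948947

0.259489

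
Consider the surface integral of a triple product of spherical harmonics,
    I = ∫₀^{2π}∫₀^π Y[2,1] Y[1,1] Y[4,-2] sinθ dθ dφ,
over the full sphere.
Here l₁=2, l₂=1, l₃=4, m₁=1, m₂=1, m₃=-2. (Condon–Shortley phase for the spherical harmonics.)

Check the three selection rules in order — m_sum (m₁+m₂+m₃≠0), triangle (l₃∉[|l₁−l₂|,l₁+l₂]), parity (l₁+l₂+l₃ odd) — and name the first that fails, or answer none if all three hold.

triangle

m₁+m₂+m₃ = 1 + 1 − 2 = 0  ✓
triangle: |2−1|=1 ≤ l₃=4 ≤ 2+1=3  ✗
parity: l₁+l₂+l₃ = 7 is odd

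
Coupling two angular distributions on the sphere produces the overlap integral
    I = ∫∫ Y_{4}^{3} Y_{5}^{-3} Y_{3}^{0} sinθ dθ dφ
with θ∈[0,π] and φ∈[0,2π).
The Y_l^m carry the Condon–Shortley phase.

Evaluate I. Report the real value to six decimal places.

0.103862

m-sum 0 ✓  L=12 even ✓  1≤3≤9 ✓
Π(2lᵢ+1) = 9×11×7 = 693
triangle coeff Δ(4,5,3) = 1/180180
Σ_t [2,4]: t=2:+1/576 t=3:−1/144 t=4:+1/576 = -1/288
(3j)²=20/1001 [(4 5 3; 0 0 0)], sign=+1
Σ_t [0,1]: t=0:+1/2880 t=1:−1/1440 = -1/2880
(3j)²=7/715 [(4 5 3; 3 -3 0)], sign=+1
⇒ 4πI² = 252/1859
I = (+1)√(252/1859/(4π)) = 0.10386175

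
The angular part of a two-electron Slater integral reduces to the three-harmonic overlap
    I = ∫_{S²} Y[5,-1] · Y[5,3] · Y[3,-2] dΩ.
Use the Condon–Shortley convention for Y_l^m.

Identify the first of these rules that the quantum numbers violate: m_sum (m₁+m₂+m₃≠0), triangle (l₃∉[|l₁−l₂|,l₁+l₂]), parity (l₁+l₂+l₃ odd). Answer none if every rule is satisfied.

Σmᵢ = 0  ✓
l₃∈[|l₁−l₂|,l₁+l₂]=[0,10], have l₃=3  ✓
Σlᵢ = 13 ⇒ odd  ✗

parity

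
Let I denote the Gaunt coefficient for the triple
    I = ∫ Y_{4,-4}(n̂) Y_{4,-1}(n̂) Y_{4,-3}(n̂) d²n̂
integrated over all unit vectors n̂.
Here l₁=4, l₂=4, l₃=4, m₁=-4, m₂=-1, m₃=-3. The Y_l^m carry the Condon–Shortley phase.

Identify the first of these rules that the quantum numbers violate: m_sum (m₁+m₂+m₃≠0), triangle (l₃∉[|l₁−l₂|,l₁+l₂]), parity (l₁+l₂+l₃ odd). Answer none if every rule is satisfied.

m₁+m₂+m₃ = -4 − 1 − 3 = -8  ✗
triangle: |4−4|=0 ≤ l₃=4 ≤ 4+4=8
parity: l₁+l₂+l₃ = 12 is even

m_sum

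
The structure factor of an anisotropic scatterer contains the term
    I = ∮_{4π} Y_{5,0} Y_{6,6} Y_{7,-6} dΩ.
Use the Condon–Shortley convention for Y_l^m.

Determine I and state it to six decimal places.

m-sum 0 ✓  L=18 even ✓  1≤7≤11 ✓
Π(2lᵢ+1) = 11×13×15 = 2145
triangle coeff Δ(5,6,7) = 1/174594420
Σ_t [0,4]: t=0:+1/4147200 t=1:−1/207360 t=2:+1/82944 t=3:−1/207360 t=4:+1/4147200 = 1/345600
(3j)²=420/46189 [(5 6 7; 0 0 0)], sign=-1
Σ_t [4,4]: t=4:+1/116121600 = 1/116121600
(3j)²=165/9044 [(5 6 7; 0 6 -6)], sign=-1
⇒ 4πI² = 37125/104329
I = (+1)√(37125/104329/(4π)) = 0.16827739

0.168277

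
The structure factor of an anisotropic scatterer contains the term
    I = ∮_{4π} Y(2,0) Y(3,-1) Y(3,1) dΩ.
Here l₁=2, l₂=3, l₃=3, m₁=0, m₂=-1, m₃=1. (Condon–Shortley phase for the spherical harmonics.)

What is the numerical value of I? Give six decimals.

Rules hold: Σm=0, L=8 even, 1≤3≤5.
N = 5·7·7 = 245
Δ = 2!·2!·4!/9! = 1/3780
Racah Σ t=0..2: t=0:+1/24 t=1:−1/4 t=2:+1/24 = -1/6
⇒ 3j(2 3 3; 0 0 0)² = 4/105, sgn +1
Racah Σ t=0..2: t=0:+1/16 t=1:−1/6 t=2:+1/96 = -3/32
⇒ 3j(2 3 3; 0 -1 1)² = 3/140, sgn -1
4πI² = N·(3j₀)²·(3jₘ)² = 1/5
I = -1·√(0.2/4π) = -0.12615663

-0.126157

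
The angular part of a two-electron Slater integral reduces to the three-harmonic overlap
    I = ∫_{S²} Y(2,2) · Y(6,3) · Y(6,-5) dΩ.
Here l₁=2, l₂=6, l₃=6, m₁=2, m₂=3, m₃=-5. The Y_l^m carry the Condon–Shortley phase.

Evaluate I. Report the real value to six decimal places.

0.120286

Rules hold: Σm=0, L=14 even, 4≤6≤8.
N = 5·13·13 = 845
Δ = 2!·2!·10!/15! = 1/90090
Racah Σ t=0..2: t=0:+1/69120 t=1:−1/14400 t=2:+1/69120 = -7/172800
⇒ 3j(2 6 6; 0 0 0)² = 14/715, sgn -1
Racah Σ t=0..0: t=0:+1/1451520 = 1/1451520
⇒ 3j(2 6 6; 2 3 -5)² = 1/91, sgn -1
4πI² = N·(3j₀)²·(3jₘ)² = 2/11
I = +1·√(0.181818/4π) = 0.12028562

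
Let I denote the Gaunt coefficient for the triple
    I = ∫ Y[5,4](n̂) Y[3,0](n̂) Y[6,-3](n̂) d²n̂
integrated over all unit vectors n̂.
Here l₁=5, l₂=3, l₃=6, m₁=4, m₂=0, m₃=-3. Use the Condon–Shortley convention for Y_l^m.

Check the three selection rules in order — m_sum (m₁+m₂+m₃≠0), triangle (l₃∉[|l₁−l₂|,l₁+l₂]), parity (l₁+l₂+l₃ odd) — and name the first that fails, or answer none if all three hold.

azimuthal sum: 4 + 0 − 3 = 1  ✗
2 ≤ 6 ≤ 8 (triangle on l)
L = 5 + 3 + 6 = 14 (even)

m_sum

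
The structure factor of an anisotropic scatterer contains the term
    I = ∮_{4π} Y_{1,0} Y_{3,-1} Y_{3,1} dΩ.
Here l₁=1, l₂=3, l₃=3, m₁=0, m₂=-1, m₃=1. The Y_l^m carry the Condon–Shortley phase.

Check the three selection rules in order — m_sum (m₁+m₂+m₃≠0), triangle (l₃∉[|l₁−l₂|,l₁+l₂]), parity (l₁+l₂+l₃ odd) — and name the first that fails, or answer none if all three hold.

parity

m₁+m₂+m₃ = 0 − 1 + 1 = 0  ✓
triangle: |1−3|=2 ≤ l₃=3 ≤ 1+3=4  ✓
parity: l₁+l₂+l₃ = 7 is odd  ✗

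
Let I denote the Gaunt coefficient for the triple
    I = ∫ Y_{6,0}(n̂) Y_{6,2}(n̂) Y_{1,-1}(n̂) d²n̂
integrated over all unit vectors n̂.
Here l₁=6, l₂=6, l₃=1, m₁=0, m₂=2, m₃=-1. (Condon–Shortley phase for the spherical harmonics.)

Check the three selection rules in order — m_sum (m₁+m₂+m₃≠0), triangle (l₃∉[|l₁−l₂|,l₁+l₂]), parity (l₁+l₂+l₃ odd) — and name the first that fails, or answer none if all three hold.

azimuthal sum: 0 + 2 − 1 = 1  ✗
0 ≤ 1 ≤ 12 (triangle on l)
L = 6 + 6 + 1 = 13 (odd)

m_sum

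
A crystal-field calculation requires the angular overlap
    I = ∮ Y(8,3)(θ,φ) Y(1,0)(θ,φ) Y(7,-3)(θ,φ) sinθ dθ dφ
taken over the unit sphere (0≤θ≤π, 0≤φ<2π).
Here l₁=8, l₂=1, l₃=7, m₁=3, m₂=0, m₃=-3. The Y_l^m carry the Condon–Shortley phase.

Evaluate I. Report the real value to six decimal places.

-0.226917

Checks pass: Σm=0; 16 even; l₃=7∈[7,9].
(2·8+1)(2·1+1)(2·7+1) = 765
Δ: 2! 14! 0! / 17! → 1/2040
sum: t=1:−1/25401600 = -1/25401600
3j²(8 1 7; 0 0 0) = Δ·Π!·Σ² = 8/255  (sign +1)
sum: t=1:−1/87091200 = -1/87091200
3j²(8 1 7; 3 0 -3) = Δ·Π!·Σ² = 11/408  (sign -1)
combine: 4πI² = 765·8/255·11/408 = 11/17
take √, sign -1: I = -0.22691696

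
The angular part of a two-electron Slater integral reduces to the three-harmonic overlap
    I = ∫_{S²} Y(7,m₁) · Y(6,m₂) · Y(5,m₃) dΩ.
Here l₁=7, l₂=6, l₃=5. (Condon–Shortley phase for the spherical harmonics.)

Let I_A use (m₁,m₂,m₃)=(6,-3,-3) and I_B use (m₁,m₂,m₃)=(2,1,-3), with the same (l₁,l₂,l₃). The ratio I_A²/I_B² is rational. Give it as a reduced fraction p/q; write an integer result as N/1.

Same 7,6,5: normalisation and zero-m 3j drop out of the ratio.
A: Δ: 8! 6! 4! / 19! → 1/174594420; sum: t=0:+1/29030400 t=1:−1/14515200 = -1/29030400; 3j²(7 6 5; 6 -3 -3) = Δ·Π!·Σ² = 12/1615  (sign -1)
B: Δ: 8! 6! 4! / 19! → 1/174594420; sum: t=3:−1/829440 t=4:+1/414720 t=5:−1/2073600 = 1/1382400; 3j²(7 6 5; 2 1 -3) = Δ·Π!·Σ² = 294/46189  (sign +1)
I_A²/I_B² = (12/1615)/(294/46189) = 286/245

286/245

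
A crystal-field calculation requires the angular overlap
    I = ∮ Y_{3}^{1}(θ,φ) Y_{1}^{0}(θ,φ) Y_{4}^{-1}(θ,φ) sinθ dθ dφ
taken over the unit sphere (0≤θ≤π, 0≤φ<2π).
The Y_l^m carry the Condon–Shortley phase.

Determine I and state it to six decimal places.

-0.238414

Rules hold: Σm=0, L=8 even, 2≤4≤4.
N = 7·3·9 = 189
Δ = 0!·6!·2!/9! = 1/252
Racah Σ t=0..0: t=0:+1/36 = 1/36
⇒ 3j(3 1 4; 0 0 0)² = 4/63, sgn +1
Racah Σ t=0..0: t=0:+1/48 = 1/48
⇒ 3j(3 1 4; 1 0 -1)² = 5/84, sgn -1
4πI² = N·(3j₀)²·(3jₘ)² = 5/7
I = -1·√(0.714286/4π) = -0.23841361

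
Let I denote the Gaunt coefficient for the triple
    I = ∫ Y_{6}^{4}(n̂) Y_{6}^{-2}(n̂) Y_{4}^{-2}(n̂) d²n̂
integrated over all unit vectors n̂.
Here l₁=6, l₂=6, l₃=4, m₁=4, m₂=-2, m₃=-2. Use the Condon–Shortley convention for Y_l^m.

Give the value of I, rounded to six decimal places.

0.060095

Rules hold: Σm=0, L=16 even, 0≤4≤12.
N = 13·13·9 = 1521
Δ = 8!·4!·4!/17! = 1/15315300
Racah Σ t=2..6: t=2:+1/829440 t=3:−1/25920 t=4:+1/9216 t=5:−1/25920 t=6:+1/829440 = 7/207360
⇒ 3j(6 6 4; 0 0 0)² = 28/2431, sgn +1
Racah Σ t=0..2: t=0:+1/3870720 t=1:−1/181440 t=2:+1/138240 = 23/11612160
⇒ 3j(6 6 4; 4 -2 -2)² = 529/204204, sgn +1
4πI² = N·(3j₀)²·(3jₘ)² = 1587/34969
I = +1·√(0.0453831/4π) = 0.06009550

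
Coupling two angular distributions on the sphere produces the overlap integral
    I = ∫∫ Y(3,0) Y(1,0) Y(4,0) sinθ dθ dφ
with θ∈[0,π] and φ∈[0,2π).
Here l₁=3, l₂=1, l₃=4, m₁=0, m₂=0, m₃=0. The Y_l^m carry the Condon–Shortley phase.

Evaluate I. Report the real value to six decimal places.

0.246233

m-sum 0 ✓  L=8 even ✓  2≤4≤4 ✓
Π(2lᵢ+1) = 7×3×9 = 189
triangle coeff Δ(3,1,4) = 1/252
Σ_t [0,0]: t=0:+1/36 = 1/36
(3j)²=4/63 [(3 1 4; 0 0 0)], sign=+1
(m-triple is (0,0,0) — same symbol as above.)
⇒ 4πI² = 16/21
I = (+1)√(16/21/(4π)) = 0.24623252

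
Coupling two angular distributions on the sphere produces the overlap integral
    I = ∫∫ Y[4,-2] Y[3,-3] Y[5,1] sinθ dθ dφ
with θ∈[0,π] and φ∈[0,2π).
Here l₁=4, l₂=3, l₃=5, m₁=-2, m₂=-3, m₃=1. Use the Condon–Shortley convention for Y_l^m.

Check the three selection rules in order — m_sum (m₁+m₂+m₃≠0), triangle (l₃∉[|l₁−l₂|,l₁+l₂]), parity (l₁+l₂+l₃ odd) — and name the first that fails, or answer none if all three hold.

azimuthal sum: -2 − 3 + 1 = -4  ✗
1 ≤ 5 ≤ 7 (triangle on l)
L = 4 + 3 + 5 = 12 (even)

m_sum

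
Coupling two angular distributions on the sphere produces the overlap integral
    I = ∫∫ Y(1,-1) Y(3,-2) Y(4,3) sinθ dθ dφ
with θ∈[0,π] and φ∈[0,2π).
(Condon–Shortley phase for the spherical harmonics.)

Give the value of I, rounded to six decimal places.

Checks pass: Σm=0; 8 even; l₃=4∈[2,4].
(2·1+1)(2·3+1)(2·4+1) = 189
Δ: 0! 2! 6! / 9! → 1/252
sum: t=0:+1/36 = 1/36
3j²(1 3 4; 0 0 0) = Δ·Π!·Σ² = 4/63  (sign +1)
sum: t=0:+1/240 = 1/240
3j²(1 3 4; -1 -2 3) = Δ·Π!·Σ² = 1/12  (sign -1)
combine: 4πI² = 189·4/63·1/12 = 1/1
take √, sign -1: I = -0.28209479

-0.282095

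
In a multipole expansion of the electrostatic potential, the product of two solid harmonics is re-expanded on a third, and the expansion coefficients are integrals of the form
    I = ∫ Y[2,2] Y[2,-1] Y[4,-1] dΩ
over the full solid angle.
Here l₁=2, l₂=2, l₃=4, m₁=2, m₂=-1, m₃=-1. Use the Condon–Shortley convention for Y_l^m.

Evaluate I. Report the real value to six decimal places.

m-sum 0 ✓  L=8 even ✓  0≤4≤4 ✓
Π(2lᵢ+1) = 5×5×9 = 225
triangle coeff Δ(2,2,4) = 1/630
Σ_t [0,0]: t=0:+1/16 = 1/16
(3j)²=2/35 [(2 2 4; 0 0 0)], sign=+1
Σ_t [0,0]: t=0:+1/144 = 1/144
(3j)²=1/126 [(2 2 4; 2 -1 -1)], sign=-1
⇒ 4πI² = 5/49
I = (-1)√(5/49/(4π)) = -0.09011188

-0.090112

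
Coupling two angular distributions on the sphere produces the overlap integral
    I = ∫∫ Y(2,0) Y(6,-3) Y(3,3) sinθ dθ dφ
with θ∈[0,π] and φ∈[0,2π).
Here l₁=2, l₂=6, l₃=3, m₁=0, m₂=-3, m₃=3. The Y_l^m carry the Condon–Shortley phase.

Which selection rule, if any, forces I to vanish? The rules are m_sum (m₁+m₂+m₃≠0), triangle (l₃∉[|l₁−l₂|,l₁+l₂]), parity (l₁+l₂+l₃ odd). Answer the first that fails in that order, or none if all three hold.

triangle

azimuthal sum: 0 − 3 + 3 = 0  ✓
4 ≤ 3 ≤ 8 (triangle on l)  ✗
L = 2 + 6 + 3 = 11 (odd)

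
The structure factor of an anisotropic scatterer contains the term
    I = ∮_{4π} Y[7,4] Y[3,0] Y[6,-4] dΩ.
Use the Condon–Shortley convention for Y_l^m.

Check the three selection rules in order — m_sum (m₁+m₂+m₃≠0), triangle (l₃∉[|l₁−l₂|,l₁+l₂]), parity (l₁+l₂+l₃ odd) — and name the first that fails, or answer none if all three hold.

azimuthal sum: 4 + 0 − 4 = 0  ✓
4 ≤ 6 ≤ 10 (triangle on l)  ✓
L = 7 + 3 + 6 = 16 (even)  ✓

none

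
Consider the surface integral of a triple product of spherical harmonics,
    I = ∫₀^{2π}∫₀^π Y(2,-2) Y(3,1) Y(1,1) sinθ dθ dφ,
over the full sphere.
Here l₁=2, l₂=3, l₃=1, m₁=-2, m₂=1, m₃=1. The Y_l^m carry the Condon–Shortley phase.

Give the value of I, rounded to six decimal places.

m-sum 0 ✓  L=6 even ✓  1≤1≤5 ✓
Π(2lᵢ+1) = 5×7×3 = 105
triangle coeff Δ(2,3,1) = 1/105
Σ_t [2,2]: t=2:+1/4 = 1/4
(3j)²=3/35 [(2 3 1; 0 0 0)], sign=-1
Σ_t [4,4]: t=4:+1/48 = 1/48
(3j)²=1/105 [(2 3 1; -2 1 1)], sign=+1
⇒ 4πI² = 3/35
I = (-1)√(3/35/(4π)) = -0.08258890

-0.082589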